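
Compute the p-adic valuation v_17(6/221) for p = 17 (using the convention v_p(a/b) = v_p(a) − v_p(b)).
v_17(6/221) = -1

Factor powers of 17 from the numerator and denominator of the reduced fraction: 6 = 17^0 · 6 and 221 = 17^1 · 13. Apply v_p(a/b) = v_p(a) − v_p(b): v_17(6/221) = 0 − 1 = -1.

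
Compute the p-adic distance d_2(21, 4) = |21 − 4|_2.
d_2(21, 4) = 1

Step 1 — x − y = 21 − 4 = 17. Step 2 — v_2(17) = 0 (factor: 17 = (2^0 · 17); the sign does not affect v_p). Step 3 — |x − y|_2 = 2^{0} = 1.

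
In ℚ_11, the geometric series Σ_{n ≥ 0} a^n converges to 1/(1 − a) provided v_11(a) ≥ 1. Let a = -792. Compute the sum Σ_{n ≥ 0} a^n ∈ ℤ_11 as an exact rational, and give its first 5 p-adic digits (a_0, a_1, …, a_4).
Σ a^n = 1/(1 − a) = 1/793;  first 5 digits = (1, 5, 7, 1, 0)

v_11(a) = 1 ≥ 1, so the series converges in ℤ_11 to 1/(1 − a) = 1/(1 − (-792)) = 1/793. Expand this rational in ℤ_11: compute digits iteratively via d_i = x_i mod 11, x_{i+1} = (x_i − d_i)/11. The first 5 digits are (1, 5, 7, 1, 0).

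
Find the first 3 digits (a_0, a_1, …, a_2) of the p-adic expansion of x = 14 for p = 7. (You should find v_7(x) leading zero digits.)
(a_0, …, a_2) = (0, 2, 0)

v_7(14) = 1, so a_0 = ... = a_0 = 0. Factor out: x = 7^1 · u with u = 2 a unit in ℤ_7. Expand u iteratively via a_{v+i} = u_i mod 7, u_{i+1} = (u_i − a_{v+i})/7:
  u_0 = 2;  a_1 = 2;  u_1 = (u_0 − 2)/7 = 0
  u_1 = 0;  a_2 = 0;  u_2 = (u_1 − 0)/7 = 0
Digits: (0, 2, 0).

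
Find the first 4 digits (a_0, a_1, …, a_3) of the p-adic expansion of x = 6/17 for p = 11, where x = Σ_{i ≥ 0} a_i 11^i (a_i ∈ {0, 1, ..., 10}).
(a_0, …, a_3) = (1, 9, 5, 4)

v_11(6/17) = 0 (numerator and denominator both coprime to 11), so x ∈ ℤ_11^×. Compute digits iteratively via a_i = x_i mod 11, x_{i+1} = (x_i − a_i)/11, with x_0 = x:
  x_0 = 6/17;  a_0 = 1;  x_1 = (x_0 − 1)/11 = -1/17
  x_1 = -1/17;  a_1 = 9;  x_2 = (x_1 − 9)/11 = -14/17
  x_2 = -14/17;  a_2 = 5;  x_3 = (x_2 − 5)/11 = -9/17
  x_3 = -9/17;  a_3 = 4;  x_4 = (x_3 − 4)/11 = -7/17
Digits: (1, 9, 5, 4).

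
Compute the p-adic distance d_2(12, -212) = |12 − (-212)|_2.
d_2(12, -212) = 1/32

Step 1 — x − y = 12 − (-212) = 224. Step 2 — v_2(224) = 5 (factor: 224 = (2^5 · 7); the sign does not affect v_p). Step 3 — |x − y|_2 = 2^{-5} = 1/32.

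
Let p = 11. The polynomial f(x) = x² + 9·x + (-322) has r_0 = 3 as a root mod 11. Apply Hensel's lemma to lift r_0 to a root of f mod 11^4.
r_3 = 14 (mod 14641)

Hensel: r_{i+1} = r_i − f(r_i)·(f′(r_i))^{-1} mod 11^{i+2}, f′(x) = 2x + 9. Iterate:
  r_0 = 3 (mod 11)
  r_1 = 14 (mod 121)
  r_2 = 14 (mod 1331)
  r_3 = 14 (mod 14641)
Final: r = 14 satisfies f(r) ≡ 0 mod 11^4.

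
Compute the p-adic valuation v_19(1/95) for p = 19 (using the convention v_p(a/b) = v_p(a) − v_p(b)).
v_19(1/95) = -1

Factor powers of 19 from the numerator and denominator of the reduced fraction: 1 = 19^0 · 1 and 95 = 19^1 · 5. Apply v_p(a/b) = v_p(a) − v_p(b): v_19(1/95) = 0 − 1 = -1.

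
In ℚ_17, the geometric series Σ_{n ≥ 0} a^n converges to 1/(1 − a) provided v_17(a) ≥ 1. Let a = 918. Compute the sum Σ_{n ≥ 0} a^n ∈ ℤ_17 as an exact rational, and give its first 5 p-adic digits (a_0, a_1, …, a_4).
Σ a^n = 1/(1 − a) = -1/917;  first 5 digits = (1, 3, 12, 11, 3)

v_17(a) = 1 ≥ 1, so the series converges in ℤ_17 to 1/(1 − a) = 1/(1 − 918) = -1/917. Expand this rational in ℤ_17: compute digits iteratively via d_i = x_i mod 17, x_{i+1} = (x_i − d_i)/17. The first 5 digits are (1, 3, 12, 11, 3).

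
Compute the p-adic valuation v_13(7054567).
v_13(7054567) = 5

v_13(n) is the largest exponent k such that 13^k divides n. Factor out: 7054567 = 13^5 · 19. (Sign doesn't affect v_p.) So v_13(7054567) = 5.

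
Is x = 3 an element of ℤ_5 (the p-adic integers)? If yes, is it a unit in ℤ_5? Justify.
x ∈ ℤ_5^× (unit); v_5(x) = 0

ℤ_5 = {x ∈ ℚ_5 : v_5(x) ≥ 0} and ℤ_5^× = {x ∈ ℤ_5 : v_5(x) = 0}. Here v_5(3) = v_5(num) − v_5(den) = 0; compare against these criteria.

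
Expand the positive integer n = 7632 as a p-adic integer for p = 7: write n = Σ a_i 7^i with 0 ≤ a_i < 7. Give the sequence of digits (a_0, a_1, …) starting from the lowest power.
(a_0, a_1, …) = (2, 5, 1, 1, 3)

Repeated division by 7 gives the digits low-to-high: 7632 = 2 + 5·7^1 + 1·7^2 + 1·7^3 + 3·7^4. Digit sequence: (2, 5, 1, 1, 3).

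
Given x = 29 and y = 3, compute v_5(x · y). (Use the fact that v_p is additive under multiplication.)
v_5(87) = 0

v_p(x) = 0 (factor: 29 = 5^0 · 29); v_p(y) = 0 (factor: 3 = 5^0 · 3). Additivity: v_p(xy) = v_p(x) + v_p(y) = 0 + 0 = 0. (Direct check: xy = 87 = 5^0 · (87).)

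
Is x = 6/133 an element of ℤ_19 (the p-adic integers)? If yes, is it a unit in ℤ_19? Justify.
x ∉ ℤ_19 (v_19(x) = -1 < 0)

ℤ_19 = {x ∈ ℚ_19 : v_19(x) ≥ 0} and ℤ_19^× = {x ∈ ℤ_19 : v_19(x) = 0}. Here v_19(6/133) = v_19(num) − v_19(den) = -1; compare against these criteria.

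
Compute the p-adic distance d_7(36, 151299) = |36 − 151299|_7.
d_7(36, 151299) = 1/16807

Step 1 — x − y = 36 − 151299 = -151263. Step 2 — v_7(-151263) = 5 (factor: -151263 = −(7^5 · 9); the sign does not affect v_p). Step 3 — |x − y|_7 = 7^{-5} = 1/16807.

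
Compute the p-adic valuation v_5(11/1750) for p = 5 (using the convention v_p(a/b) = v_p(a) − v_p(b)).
v_5(11/1750) = -3

Factor powers of 5 from the numerator and denominator of the reduced fraction: 11 = 5^0 · 11 and 1750 = 5^3 · 14. Apply v_p(a/b) = v_p(a) − v_p(b): v_5(11/1750) = 0 − 3 = -3.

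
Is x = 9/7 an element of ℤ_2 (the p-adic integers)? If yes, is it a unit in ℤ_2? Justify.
x ∈ ℤ_2^× (unit); v_2(x) = 0

ℤ_2 = {x ∈ ℚ_2 : v_2(x) ≥ 0} and ℤ_2^× = {x ∈ ℤ_2 : v_2(x) = 0}. Here v_2(9/7) = v_2(num) − v_2(den) = 0; compare against these criteria.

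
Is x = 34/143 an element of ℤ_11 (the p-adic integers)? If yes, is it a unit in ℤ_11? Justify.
x ∉ ℤ_11 (v_11(x) = -1 < 0)

ℤ_11 = {x ∈ ℚ_11 : v_11(x) ≥ 0} and ℤ_11^× = {x ∈ ℤ_11 : v_11(x) = 0}. Here v_11(34/143) = v_11(num) − v_11(den) = -1; compare against these criteria.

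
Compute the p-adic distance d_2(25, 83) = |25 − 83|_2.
d_2(25, 83) = 1/2

Step 1 — x − y = 25 − 83 = -58. Step 2 — v_2(-58) = 1 (factor: -58 = −(2^1 · 29); the sign does not affect v_p). Step 3 — |x − y|_2 = 2^{-1} = 1/2.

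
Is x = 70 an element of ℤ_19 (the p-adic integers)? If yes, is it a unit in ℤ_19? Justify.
x ∈ ℤ_19^× (unit); v_19(x) = 0

ℤ_19 = {x ∈ ℚ_19 : v_19(x) ≥ 0} and ℤ_19^× = {x ∈ ℤ_19 : v_19(x) = 0}. Here v_19(70) = v_19(num) − v_19(den) = 0; compare against these criteria.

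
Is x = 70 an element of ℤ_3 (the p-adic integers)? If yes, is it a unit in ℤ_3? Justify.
x ∈ ℤ_3^× (unit); v_3(x) = 0

ℤ_3 = {x ∈ ℚ_3 : v_3(x) ≥ 0} and ℤ_3^× = {x ∈ ℤ_3 : v_3(x) = 0}. Here v_3(70) = v_3(num) − v_3(den) = 0; compare against these criteria.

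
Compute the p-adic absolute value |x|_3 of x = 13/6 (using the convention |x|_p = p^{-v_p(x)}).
|13/6|_3 = 3

Step 1 — compute v_3(x) by factoring powers of 3 out of the numerator and denominator: v_3(13/6) = -1. Step 2 — apply |x|_p = p^{-v_p(x)} = 3^{1} = 3.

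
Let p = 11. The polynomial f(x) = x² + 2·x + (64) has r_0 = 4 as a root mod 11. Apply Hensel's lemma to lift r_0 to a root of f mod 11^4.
r_3 = 12797 (mod 14641)

Hensel: r_{i+1} = r_i − f(r_i)·(f′(r_i))^{-1} mod 11^{i+2}, f′(x) = 2x + 2. Iterate:
  r_0 = 4 (mod 11)
  r_1 = 92 (mod 121)
  r_2 = 818 (mod 1331)
  r_3 = 12797 (mod 14641)
Final: r = 12797 satisfies f(r) ≡ 0 mod 11^4.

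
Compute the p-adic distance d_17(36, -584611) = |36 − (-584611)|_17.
d_17(36, -584611) = 1/83521

Step 1 — x − y = 36 − (-584611) = 584647. Step 2 — v_17(584647) = 4 (factor: 584647 = (17^4 · 7); the sign does not affect v_p). Step 3 — |x − y|_17 = 17^{-4} = 1/83521.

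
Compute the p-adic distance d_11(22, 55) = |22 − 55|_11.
d_11(22, 55) = 1/11

Step 1 — x − y = 22 − 55 = -33. Step 2 — v_11(-33) = 1 (factor: -33 = −(11^1 · 3); the sign does not affect v_p). Step 3 — |x − y|_11 = 11^{-1} = 1/11.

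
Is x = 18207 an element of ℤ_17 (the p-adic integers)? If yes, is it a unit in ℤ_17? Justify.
x ∈ ℤ_17 but not a unit; v_17(x) = 2 > 0

ℤ_17 = {x ∈ ℚ_17 : v_17(x) ≥ 0} and ℤ_17^× = {x ∈ ℤ_17 : v_17(x) = 0}. Here v_17(18207) = v_17(num) − v_17(den) = 2; compare against these criteria.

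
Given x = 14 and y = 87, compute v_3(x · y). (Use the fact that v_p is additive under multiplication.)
v_3(1218) = 1

v_p(x) = 0 (factor: 14 = 3^0 · 14); v_p(y) = 1 (factor: 87 = 3^1 · 29). Additivity: v_p(xy) = v_p(x) + v_p(y) = 0 + 1 = 1. (Direct check: xy = 1218 = 3^1 · (406).)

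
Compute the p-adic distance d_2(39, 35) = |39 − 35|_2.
d_2(39, 35) = 1/4

Step 1 — x − y = 39 − 35 = 4. Step 2 — v_2(4) = 2 (factor: 4 = (2^2 · 1); the sign does not affect v_p). Step 3 — |x − y|_2 = 2^{-2} = 1/4.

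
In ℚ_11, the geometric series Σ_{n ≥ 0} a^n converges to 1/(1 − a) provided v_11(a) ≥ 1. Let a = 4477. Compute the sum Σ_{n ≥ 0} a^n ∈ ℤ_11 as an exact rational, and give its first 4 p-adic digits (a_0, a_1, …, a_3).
Σ a^n = 1/(1 − a) = -1/4476;  first 4 digits = (1, 0, 4, 3)

v_11(a) = 2 ≥ 1, so the series converges in ℤ_11 to 1/(1 − a) = 1/(1 − 4477) = -1/4476. Expand this rational in ℤ_11: compute digits iteratively via d_i = x_i mod 11, x_{i+1} = (x_i − d_i)/11. The first 4 digits are (1, 0, 4, 3).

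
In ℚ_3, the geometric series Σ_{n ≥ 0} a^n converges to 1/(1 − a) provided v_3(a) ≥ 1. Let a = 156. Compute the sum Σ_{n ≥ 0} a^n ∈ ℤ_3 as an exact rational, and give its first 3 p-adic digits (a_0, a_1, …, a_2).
Σ a^n = 1/(1 − a) = -1/155;  first 3 digits = (1, 1, 0)

v_3(a) = 1 ≥ 1, so the series converges in ℤ_3 to 1/(1 − a) = 1/(1 − 156) = -1/155. Expand this rational in ℤ_3: compute digits iteratively via d_i = x_i mod 3, x_{i+1} = (x_i − d_i)/3. The first 3 digits are (1, 1, 0).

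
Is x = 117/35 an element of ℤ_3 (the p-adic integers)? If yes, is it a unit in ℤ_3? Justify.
x ∈ ℤ_3 but not a unit; v_3(x) = 2 > 0

ℤ_3 = {x ∈ ℚ_3 : v_3(x) ≥ 0} and ℤ_3^× = {x ∈ ℤ_3 : v_3(x) = 0}. Here v_3(117/35) = v_3(num) − v_3(den) = 2; compare against these criteria.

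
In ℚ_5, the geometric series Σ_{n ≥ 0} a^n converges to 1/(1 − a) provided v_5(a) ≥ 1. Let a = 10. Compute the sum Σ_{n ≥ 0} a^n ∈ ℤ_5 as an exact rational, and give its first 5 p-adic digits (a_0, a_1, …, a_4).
Σ a^n = 1/(1 − a) = -1/9;  first 5 digits = (1, 2, 4, 3, 2)

v_5(a) = 1 ≥ 1, so the series converges in ℤ_5 to 1/(1 − a) = 1/(1 − 10) = -1/9. Expand this rational in ℤ_5: compute digits iteratively via d_i = x_i mod 5, x_{i+1} = (x_i − d_i)/5. The first 5 digits are (1, 2, 4, 3, 2).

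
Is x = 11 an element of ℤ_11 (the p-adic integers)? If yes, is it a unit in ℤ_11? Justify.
x ∈ ℤ_11 but not a unit; v_11(x) = 1 > 0

ℤ_11 = {x ∈ ℚ_11 : v_11(x) ≥ 0} and ℤ_11^× = {x ∈ ℤ_11 : v_11(x) = 0}. Here v_11(11) = v_11(num) − v_11(den) = 1; compare against these criteria.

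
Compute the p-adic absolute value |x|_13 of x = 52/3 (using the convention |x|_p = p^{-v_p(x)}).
|52/3|_13 = 1/13

Step 1 — compute v_13(x) by factoring powers of 13 out of the numerator and denominator: v_13(52/3) = 1. Step 2 — apply |x|_p = p^{-v_p(x)} = 13^{-1} = 1/13.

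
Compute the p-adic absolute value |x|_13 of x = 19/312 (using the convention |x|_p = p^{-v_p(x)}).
|19/312|_13 = 13

Step 1 — compute v_13(x) by factoring powers of 13 out of the numerator and denominator: v_13(19/312) = -1. Step 2 — apply |x|_p = p^{-v_p(x)} = 13^{1} = 13.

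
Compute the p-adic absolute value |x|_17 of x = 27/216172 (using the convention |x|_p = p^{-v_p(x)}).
|27/216172|_17 = 4913

Step 1 — compute v_17(x) by factoring powers of 17 out of the numerator and denominator: v_17(27/216172) = -3. Step 2 — apply |x|_p = p^{-v_p(x)} = 17^{3} = 4913.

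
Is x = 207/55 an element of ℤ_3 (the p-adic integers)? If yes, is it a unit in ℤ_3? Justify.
x ∈ ℤ_3 but not a unit; v_3(x) = 2 > 0

ℤ_3 = {x ∈ ℚ_3 : v_3(x) ≥ 0} and ℤ_3^× = {x ∈ ℤ_3 : v_3(x) = 0}. Here v_3(207/55) = v_3(num) − v_3(den) = 2; compare against these criteria.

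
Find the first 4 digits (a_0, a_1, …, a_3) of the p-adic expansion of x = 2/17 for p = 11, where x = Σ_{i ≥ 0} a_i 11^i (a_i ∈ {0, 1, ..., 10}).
(a_0, …, a_3) = (4, 10, 1, 5)

v_11(2/17) = 0 (numerator and denominator both coprime to 11), so x ∈ ℤ_11^×. Compute digits iteratively via a_i = x_i mod 11, x_{i+1} = (x_i − a_i)/11, with x_0 = x:
  x_0 = 2/17;  a_0 = 4;  x_1 = (x_0 − 4)/11 = -6/17
  x_1 = -6/17;  a_1 = 10;  x_2 = (x_1 − 10)/11 = -16/17
  x_2 = -16/17;  a_2 = 1;  x_3 = (x_2 − 1)/11 = -3/17
  x_3 = -3/17;  a_3 = 5;  x_4 = (x_3 − 5)/11 = -8/17
Digits: (4, 10, 1, 5).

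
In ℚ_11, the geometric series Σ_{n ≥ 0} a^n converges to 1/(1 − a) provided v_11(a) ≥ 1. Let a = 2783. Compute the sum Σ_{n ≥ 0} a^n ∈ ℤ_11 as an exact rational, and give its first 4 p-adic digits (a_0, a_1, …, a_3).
Σ a^n = 1/(1 − a) = -1/2782;  first 4 digits = (1, 0, 1, 2)

v_11(a) = 2 ≥ 1, so the series converges in ℤ_11 to 1/(1 − a) = 1/(1 − 2783) = -1/2782. Expand this rational in ℤ_11: compute digits iteratively via d_i = x_i mod 11, x_{i+1} = (x_i − d_i)/11. The first 4 digits are (1, 0, 1, 2).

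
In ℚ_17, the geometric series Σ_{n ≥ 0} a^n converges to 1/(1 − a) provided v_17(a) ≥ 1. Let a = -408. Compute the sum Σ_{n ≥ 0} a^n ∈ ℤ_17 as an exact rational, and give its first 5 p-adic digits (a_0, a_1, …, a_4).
Σ a^n = 1/(1 − a) = 1/409;  first 5 digits = (1, 10, 13, 13, 8)

v_17(a) = 1 ≥ 1, so the series converges in ℤ_17 to 1/(1 − a) = 1/(1 − (-408)) = 1/409. Expand this rational in ℤ_17: compute digits iteratively via d_i = x_i mod 17, x_{i+1} = (x_i − d_i)/17. The first 5 digits are (1, 10, 13, 13, 8).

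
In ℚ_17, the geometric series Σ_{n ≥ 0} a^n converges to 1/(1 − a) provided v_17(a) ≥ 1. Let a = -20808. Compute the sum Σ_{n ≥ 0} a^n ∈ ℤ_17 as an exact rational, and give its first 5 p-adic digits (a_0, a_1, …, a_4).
Σ a^n = 1/(1 − a) = 1/20809;  first 5 digits = (1, 0, 13, 12, 15)

v_17(a) = 2 ≥ 1, so the series converges in ℤ_17 to 1/(1 − a) = 1/(1 − (-20808)) = 1/20809. Expand this rational in ℤ_17: compute digits iteratively via d_i = x_i mod 17, x_{i+1} = (x_i − d_i)/17. The first 5 digits are (1, 0, 13, 12, 15).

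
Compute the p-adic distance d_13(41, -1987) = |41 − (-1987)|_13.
d_13(41, -1987) = 1/169

Step 1 — x − y = 41 − (-1987) = 2028. Step 2 — v_13(2028) = 2 (factor: 2028 = (13^2 · 12); the sign does not affect v_p). Step 3 — |x − y|_13 = 13^{-2} = 1/169.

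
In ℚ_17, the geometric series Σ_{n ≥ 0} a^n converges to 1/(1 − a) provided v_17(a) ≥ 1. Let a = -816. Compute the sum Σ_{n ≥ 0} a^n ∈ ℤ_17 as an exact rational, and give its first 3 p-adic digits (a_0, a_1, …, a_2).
Σ a^n = 1/(1 − a) = 1/817;  first 3 digits = (1, 3, 6)

v_17(a) = 1 ≥ 1, so the series converges in ℤ_17 to 1/(1 − a) = 1/(1 − (-816)) = 1/817. Expand this rational in ℤ_17: compute digits iteratively via d_i = x_i mod 17, x_{i+1} = (x_i − d_i)/17. The first 3 digits are (1, 3, 6).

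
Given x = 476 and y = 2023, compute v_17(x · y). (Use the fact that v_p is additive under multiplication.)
v_17(962948) = 3

v_p(x) = 1 (factor: 476 = 17^1 · 28); v_p(y) = 2 (factor: 2023 = 17^2 · 7). Additivity: v_p(xy) = v_p(x) + v_p(y) = 1 + 2 = 3. (Direct check: xy = 962948 = 17^3 · (196).)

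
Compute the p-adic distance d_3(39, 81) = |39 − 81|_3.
d_3(39, 81) = 1/3

Step 1 — x − y = 39 − 81 = -42. Step 2 — v_3(-42) = 1 (factor: -42 = −(3^1 · 14); the sign does not affect v_p). Step 3 — |x − y|_3 = 3^{-1} = 1/3.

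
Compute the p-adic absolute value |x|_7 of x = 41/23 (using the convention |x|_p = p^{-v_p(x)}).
|41/23|_7 = 1

Step 1 — compute v_7(x) by factoring powers of 7 out of the numerator and denominator: v_7(41/23) = 0. Step 2 — apply |x|_p = p^{-v_p(x)} = 7^{0} = 1.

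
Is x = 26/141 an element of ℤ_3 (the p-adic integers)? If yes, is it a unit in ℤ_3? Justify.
x ∉ ℤ_3 (v_3(x) = -1 < 0)

ℤ_3 = {x ∈ ℚ_3 : v_3(x) ≥ 0} and ℤ_3^× = {x ∈ ℤ_3 : v_3(x) = 0}. Here v_3(26/141) = v_3(num) − v_3(den) = -1; compare against these criteria.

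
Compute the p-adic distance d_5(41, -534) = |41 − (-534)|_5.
d_5(41, -534) = 1/25

Step 1 — x − y = 41 − (-534) = 575. Step 2 — v_5(575) = 2 (factor: 575 = (5^2 · 23); the sign does not affect v_p). Step 3 — |x − y|_5 = 5^{-2} = 1/25.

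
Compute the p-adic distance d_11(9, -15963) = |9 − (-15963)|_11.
d_11(9, -15963) = 1/1331

Step 1 — x − y = 9 − (-15963) = 15972. Step 2 — v_11(15972) = 3 (factor: 15972 = (11^3 · 12); the sign does not affect v_p). Step 3 — |x − y|_11 = 11^{-3} = 1/1331.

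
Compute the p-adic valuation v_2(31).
v_2(31) = 0

v_2(n) is the largest exponent k such that 2^k divides n. Factor out: 31 = 2^0 · 31. (Sign doesn't affect v_p.) So v_2(31) = 0.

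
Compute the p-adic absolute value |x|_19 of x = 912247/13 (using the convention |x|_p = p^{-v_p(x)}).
|912247/13|_19 = 1/130321

Step 1 — compute v_19(x) by factoring powers of 19 out of the numerator and denominator: v_19(912247/13) = 4. Step 2 — apply |x|_p = p^{-v_p(x)} = 19^{-4} = 1/130321.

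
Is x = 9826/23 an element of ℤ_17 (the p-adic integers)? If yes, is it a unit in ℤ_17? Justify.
x ∈ ℤ_17 but not a unit; v_17(x) = 3 > 0

ℤ_17 = {x ∈ ℚ_17 : v_17(x) ≥ 0} and ℤ_17^× = {x ∈ ℤ_17 : v_17(x) = 0}. Here v_17(9826/23) = v_17(num) − v_17(den) = 3; compare against these criteria.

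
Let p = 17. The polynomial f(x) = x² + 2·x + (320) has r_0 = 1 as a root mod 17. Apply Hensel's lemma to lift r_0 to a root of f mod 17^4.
r_3 = 53024 (mod 83521)

Hensel: r_{i+1} = r_i − f(r_i)·(f′(r_i))^{-1} mod 17^{i+2}, f′(x) = 2x + 2. Iterate:
  r_0 = 1 (mod 17)
  r_1 = 137 (mod 289)
  r_2 = 3894 (mod 4913)
  r_3 = 53024 (mod 83521)
Final: r = 53024 satisfies f(r) ≡ 0 mod 17^4.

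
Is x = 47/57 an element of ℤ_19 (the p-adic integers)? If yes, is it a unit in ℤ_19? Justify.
x ∉ ℤ_19 (v_19(x) = -1 < 0)

ℤ_19 = {x ∈ ℚ_19 : v_19(x) ≥ 0} and ℤ_19^× = {x ∈ ℤ_19 : v_19(x) = 0}. Here v_19(47/57) = v_19(num) − v_19(den) = -1; compare against these criteria.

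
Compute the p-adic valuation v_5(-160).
v_5(-160) = 1

v_5(n) is the largest exponent k such that 5^k divides n. Factor out: -160 = -5^1 · 32. (Sign doesn't affect v_p.) So v_5(-160) = 1.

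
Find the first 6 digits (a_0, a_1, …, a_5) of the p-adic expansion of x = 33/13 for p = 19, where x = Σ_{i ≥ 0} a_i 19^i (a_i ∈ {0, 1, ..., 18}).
(a_0, …, a_5) = (4, 16, 5, 7, 4, 10)

v_19(33/13) = 0 (numerator and denominator both coprime to 19), so x ∈ ℤ_19^×. Compute digits iteratively via a_i = x_i mod 19, x_{i+1} = (x_i − a_i)/19, with x_0 = x:
  x_0 = 33/13;  a_0 = 4;  x_1 = (x_0 − 4)/19 = -1/13
  x_1 = -1/13;  a_1 = 16;  x_2 = (x_1 − 16)/19 = -11/13
  x_2 = -11/13;  a_2 = 5;  x_3 = (x_2 − 5)/19 = -4/13
  x_3 = -4/13;  a_3 = 7;  x_4 = (x_3 − 7)/19 = -5/13
  x_4 = -5/13;  a_4 = 4;  x_5 = (x_4 − 4)/19 = -3/13
  x_5 = -3/13;  a_5 = 10;  x_6 = (x_5 − 10)/19 = -7/13
Digits: (4, 16, 5, 7, 4, 10).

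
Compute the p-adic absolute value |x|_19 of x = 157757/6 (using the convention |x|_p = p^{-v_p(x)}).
|157757/6|_19 = 1/6859

Step 1 — compute v_19(x) by factoring powers of 19 out of the numerator and denominator: v_19(157757/6) = 3. Step 2 — apply |x|_p = p^{-v_p(x)} = 19^{-3} = 1/6859.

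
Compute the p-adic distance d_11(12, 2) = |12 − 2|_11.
d_11(12, 2) = 1

Step 1 — x − y = 12 − 2 = 10. Step 2 — v_11(10) = 0 (factor: 10 = (11^0 · 10); the sign does not affect v_p). Step 3 — |x − y|_11 = 11^{0} = 1.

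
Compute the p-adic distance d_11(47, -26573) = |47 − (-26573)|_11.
d_11(47, -26573) = 1/1331

Step 1 — x − y = 47 − (-26573) = 26620. Step 2 — v_11(26620) = 3 (factor: 26620 = (11^3 · 20); the sign does not affect v_p). Step 3 — |x − y|_11 = 11^{-3} = 1/1331.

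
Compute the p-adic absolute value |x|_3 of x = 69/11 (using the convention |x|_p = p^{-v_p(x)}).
|69/11|_3 = 1/3

Step 1 — compute v_3(x) by factoring powers of 3 out of the numerator and denominator: v_3(69/11) = 1. Step 2 — apply |x|_p = p^{-v_p(x)} = 3^{-1} = 1/3.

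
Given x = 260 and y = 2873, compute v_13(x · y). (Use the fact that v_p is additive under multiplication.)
v_13(746980) = 3

v_p(x) = 1 (factor: 260 = 13^1 · 20); v_p(y) = 2 (factor: 2873 = 13^2 · 17). Additivity: v_p(xy) = v_p(x) + v_p(y) = 1 + 2 = 3. (Direct check: xy = 746980 = 13^3 · (340).)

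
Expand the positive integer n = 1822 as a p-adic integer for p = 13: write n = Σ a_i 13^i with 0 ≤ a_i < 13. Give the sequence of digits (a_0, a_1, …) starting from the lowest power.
(a_0, a_1, …) = (2, 10, 10)

Repeated division by 13 gives the digits low-to-high: 1822 = 2 + 10·13^1 + 10·13^2. Digit sequence: (2, 10, 10).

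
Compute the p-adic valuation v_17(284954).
v_17(284954) = 3

v_17(n) is the largest exponent k such that 17^k divides n. Factor out: 284954 = 17^3 · 58. (Sign doesn't affect v_p.) So v_17(284954) = 3.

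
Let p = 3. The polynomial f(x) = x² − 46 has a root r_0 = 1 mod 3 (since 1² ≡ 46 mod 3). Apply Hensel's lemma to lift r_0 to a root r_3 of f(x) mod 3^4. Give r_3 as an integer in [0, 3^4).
r_3 = 64 (mod 81)

Hensel's recurrence: r_{i+1} = r_i − f(r_i)·(f′(r_i))^{-1} mod 3^{i+2}, with f′(x) = 2x. Iterate:
  r_0 = 1 (mod 3)
  r_1 = 1 (mod 9)
  r_2 = 10 (mod 27)
  r_3 = 64 (mod 81)
Final: r_3 = 64, and one checks f(r_3) ≡ 0 mod 3^4.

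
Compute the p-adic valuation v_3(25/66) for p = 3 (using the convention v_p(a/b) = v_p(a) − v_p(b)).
v_3(25/66) = -1

Factor powers of 3 from the numerator and denominator of the reduced fraction: 25 = 3^0 · 25 and 66 = 3^1 · 22. Apply v_p(a/b) = v_p(a) − v_p(b): v_3(25/66) = 0 − 1 = -1.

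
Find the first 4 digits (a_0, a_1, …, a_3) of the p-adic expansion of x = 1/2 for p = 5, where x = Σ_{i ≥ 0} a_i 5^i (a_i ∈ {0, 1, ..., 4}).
(a_0, …, a_3) = (3, 2, 2, 2)

v_5(1/2) = 0 (numerator and denominator both coprime to 5), so x ∈ ℤ_5^×. Compute digits iteratively via a_i = x_i mod 5, x_{i+1} = (x_i − a_i)/5, with x_0 = x:
  x_0 = 1/2;  a_0 = 3;  x_1 = (x_0 − 3)/5 = -1/2
  x_1 = -1/2;  a_1 = 2;  x_2 = (x_1 − 2)/5 = -1/2
  x_2 = -1/2;  a_2 = 2;  x_3 = (x_2 − 2)/5 = -1/2
  x_3 = -1/2;  a_3 = 2;  x_4 = (x_3 − 2)/5 = -1/2
Digits: (3, 2, 2, 2).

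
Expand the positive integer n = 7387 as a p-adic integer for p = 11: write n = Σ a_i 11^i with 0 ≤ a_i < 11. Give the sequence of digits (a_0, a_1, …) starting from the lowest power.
(a_0, a_1, …) = (6, 0, 6, 5)

Repeated division by 11 gives the digits low-to-high: 7387 = 6 + 6·11^2 + 5·11^3. Digit sequence: (6, 0, 6, 5).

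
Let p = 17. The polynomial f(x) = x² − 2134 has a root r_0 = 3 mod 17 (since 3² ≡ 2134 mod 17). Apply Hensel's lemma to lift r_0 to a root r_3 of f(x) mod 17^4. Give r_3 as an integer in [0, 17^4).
r_3 = 54352 (mod 83521)

Hensel's recurrence: r_{i+1} = r_i − f(r_i)·(f′(r_i))^{-1} mod 17^{i+2}, with f′(x) = 2x. Iterate:
  r_0 = 3 (mod 17)
  r_1 = 20 (mod 289)
  r_2 = 309 (mod 4913)
  r_3 = 54352 (mod 83521)
Final: r_3 = 54352, and one checks f(r_3) ≡ 0 mod 17^4.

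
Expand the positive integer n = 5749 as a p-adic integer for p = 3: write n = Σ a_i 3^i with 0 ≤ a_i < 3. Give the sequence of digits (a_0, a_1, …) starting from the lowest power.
(a_0, a_1, …) = (1, 2, 2, 2, 1, 2, 1, 2)

Repeated division by 3 gives the digits low-to-high: 5749 = 1 + 2·3^1 + 2·3^2 + 2·3^3 + 1·3^4 + 2·3^5 + 1·3^6 + 2·3^7. Digit sequence: (1, 2, 2, 2, 1, 2, 1, 2).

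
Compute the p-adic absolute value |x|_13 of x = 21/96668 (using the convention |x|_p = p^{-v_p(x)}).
|21/96668|_13 = 2197

Step 1 — compute v_13(x) by factoring powers of 13 out of the numerator and denominator: v_13(21/96668) = -3. Step 2 — apply |x|_p = p^{-v_p(x)} = 13^{3} = 2197.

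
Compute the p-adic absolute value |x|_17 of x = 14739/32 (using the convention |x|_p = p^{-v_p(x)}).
|14739/32|_17 = 1/4913

Step 1 — compute v_17(x) by factoring powers of 17 out of the numerator and denominator: v_17(14739/32) = 3. Step 2 — apply |x|_p = p^{-v_p(x)} = 17^{-3} = 1/4913.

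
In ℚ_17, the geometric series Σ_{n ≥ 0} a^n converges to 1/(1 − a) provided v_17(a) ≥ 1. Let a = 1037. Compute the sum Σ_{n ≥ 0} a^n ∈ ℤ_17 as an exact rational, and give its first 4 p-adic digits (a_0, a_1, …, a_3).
Σ a^n = 1/(1 − a) = -1/1036;  first 4 digits = (1, 10, 1, 12)

v_17(a) = 1 ≥ 1, so the series converges in ℤ_17 to 1/(1 − a) = 1/(1 − 1037) = -1/1036. Expand this rational in ℤ_17: compute digits iteratively via d_i = x_i mod 17, x_{i+1} = (x_i − d_i)/17. The first 4 digits are (1, 10, 1, 12).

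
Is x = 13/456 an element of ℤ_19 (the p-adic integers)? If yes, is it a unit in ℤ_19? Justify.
x ∉ ℤ_19 (v_19(x) = -1 < 0)

ℤ_19 = {x ∈ ℚ_19 : v_19(x) ≥ 0} and ℤ_19^× = {x ∈ ℤ_19 : v_19(x) = 0}. Here v_19(13/456) = v_19(num) − v_19(den) = -1; compare against these criteria.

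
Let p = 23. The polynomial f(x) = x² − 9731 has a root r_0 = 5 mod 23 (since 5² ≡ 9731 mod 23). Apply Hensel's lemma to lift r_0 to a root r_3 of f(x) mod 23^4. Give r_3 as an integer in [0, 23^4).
r_3 = 204958 (mod 279841)

Hensel's recurrence: r_{i+1} = r_i − f(r_i)·(f′(r_i))^{-1} mod 23^{i+2}, with f′(x) = 2x. Iterate:
  r_0 = 5 (mod 23)
  r_1 = 235 (mod 529)
  r_2 = 10286 (mod 12167)
  r_3 = 204958 (mod 279841)
Final: r_3 = 204958, and one checks f(r_3) ≡ 0 mod 23^4.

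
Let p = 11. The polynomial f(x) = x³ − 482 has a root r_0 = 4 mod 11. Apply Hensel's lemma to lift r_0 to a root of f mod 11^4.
r_3 = 2468 (mod 14641)

Hensel: r_{i+1} = r_i − f(r_i)/f′(r_i) mod 11^{i+2}, where f′(x) = 3x². Iterate:
  r_0 = 4 (mod 11)
  r_1 = 48 (mod 121)
  r_2 = 1137 (mod 1331)
  r_3 = 2468 (mod 14641)
Final: r = 2468 with f(r) ≡ 0 mod 11^4.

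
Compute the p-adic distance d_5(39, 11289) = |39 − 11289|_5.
d_5(39, 11289) = 1/625

Step 1 — x − y = 39 − 11289 = -11250. Step 2 — v_5(-11250) = 4 (factor: -11250 = −(5^4 · 18); the sign does not affect v_p). Step 3 — |x − y|_5 = 5^{-4} = 1/625.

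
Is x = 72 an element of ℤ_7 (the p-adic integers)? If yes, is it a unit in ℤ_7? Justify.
x ∈ ℤ_7^× (unit); v_7(x) = 0

ℤ_7 = {x ∈ ℚ_7 : v_7(x) ≥ 0} and ℤ_7^× = {x ∈ ℤ_7 : v_7(x) = 0}. Here v_7(72) = v_7(num) − v_7(den) = 0; compare against these criteria.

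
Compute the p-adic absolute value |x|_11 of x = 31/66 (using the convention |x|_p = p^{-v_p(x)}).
|31/66|_11 = 11

Step 1 — compute v_11(x) by factoring powers of 11 out of the numerator and denominator: v_11(31/66) = -1. Step 2 — apply |x|_p = p^{-v_p(x)} = 11^{1} = 11.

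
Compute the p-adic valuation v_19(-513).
v_19(-513) = 1

v_19(n) is the largest exponent k such that 19^k divides n. Factor out: -513 = -19^1 · 27. (Sign doesn't affect v_p.) So v_19(-513) = 1.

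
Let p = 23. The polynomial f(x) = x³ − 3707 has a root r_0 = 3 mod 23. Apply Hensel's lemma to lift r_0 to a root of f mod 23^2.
r_1 = 394 (mod 529)

Hensel: r_{i+1} = r_i − f(r_i)/f′(r_i) mod 23^{i+2}, where f′(x) = 3x². Iterate:
  r_0 = 3 (mod 23)
  r_1 = 394 (mod 529)
Final: r = 394 with f(r) ≡ 0 mod 23^2.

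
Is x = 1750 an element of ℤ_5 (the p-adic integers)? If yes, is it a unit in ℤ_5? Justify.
x ∈ ℤ_5 but not a unit; v_5(x) = 3 > 0

ℤ_5 = {x ∈ ℚ_5 : v_5(x) ≥ 0} and ℤ_5^× = {x ∈ ℤ_5 : v_5(x) = 0}. Here v_5(1750) = v_5(num) − v_5(den) = 3; compare against these criteria.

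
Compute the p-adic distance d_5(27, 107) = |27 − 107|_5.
d_5(27, 107) = 1/5

Step 1 — x − y = 27 − 107 = -80. Step 2 — v_5(-80) = 1 (factor: -80 = −(5^1 · 16); the sign does not affect v_p). Step 3 — |x − y|_5 = 5^{-1} = 1/5.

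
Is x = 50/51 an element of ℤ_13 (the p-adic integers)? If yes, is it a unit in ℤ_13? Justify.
x ∈ ℤ_13^× (unit); v_13(x) = 0

ℤ_13 = {x ∈ ℚ_13 : v_13(x) ≥ 0} and ℤ_13^× = {x ∈ ℤ_13 : v_13(x) = 0}. Here v_13(50/51) = v_13(num) − v_13(den) = 0; compare against these criteria.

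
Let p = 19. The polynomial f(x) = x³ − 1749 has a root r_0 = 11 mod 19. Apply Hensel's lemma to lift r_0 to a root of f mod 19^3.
r_2 = 3108 (mod 6859)

Hensel: r_{i+1} = r_i − f(r_i)/f′(r_i) mod 19^{i+2}, where f′(x) = 3x². Iterate:
  r_0 = 11 (mod 19)
  r_1 = 220 (mod 361)
  r_2 = 3108 (mod 6859)
Final: r = 3108 with f(r) ≡ 0 mod 19^3.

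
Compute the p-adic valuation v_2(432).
v_2(432) = 4

v_2(n) is the largest exponent k such that 2^k divides n. Factor out: 432 = 2^4 · 27. (Sign doesn't affect v_p.) So v_2(432) = 4.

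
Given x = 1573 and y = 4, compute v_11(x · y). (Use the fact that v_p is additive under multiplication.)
v_11(6292) = 2

v_p(x) = 2 (factor: 1573 = 11^2 · 13); v_p(y) = 0 (factor: 4 = 11^0 · 4). Additivity: v_p(xy) = v_p(x) + v_p(y) = 2 + 0 = 2. (Direct check: xy = 6292 = 11^2 · (52).)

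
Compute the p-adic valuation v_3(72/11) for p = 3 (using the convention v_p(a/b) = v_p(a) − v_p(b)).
v_3(72/11) = 2

Factor powers of 3 from the numerator and denominator of the reduced fraction: 72 = 3^2 · 8 and 11 = 3^0 · 11. Apply v_p(a/b) = v_p(a) − v_p(b): v_3(72/11) = 2 − 0 = 2.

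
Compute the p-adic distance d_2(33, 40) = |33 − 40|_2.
d_2(33, 40) = 1

Step 1 — x − y = 33 − 40 = -7. Step 2 — v_2(-7) = 0 (factor: -7 = −(2^0 · 7); the sign does not affect v_p). Step 3 — |x − y|_2 = 2^{0} = 1.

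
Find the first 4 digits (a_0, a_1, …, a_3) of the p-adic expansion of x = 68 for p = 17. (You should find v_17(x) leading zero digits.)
(a_0, …, a_3) = (0, 4, 0, 0)

v_17(68) = 1, so a_0 = ... = a_0 = 0. Factor out: x = 17^1 · u with u = 4 a unit in ℤ_17. Expand u iteratively via a_{v+i} = u_i mod 17, u_{i+1} = (u_i − a_{v+i})/17:
  u_0 = 4;  a_1 = 4;  u_1 = (u_0 − 4)/17 = 0
  u_1 = 0;  a_2 = 0;  u_2 = (u_1 − 0)/17 = 0
  u_2 = 0;  a_3 = 0;  u_3 = (u_2 − 0)/17 = 0
Digits: (0, 4, 0, 0).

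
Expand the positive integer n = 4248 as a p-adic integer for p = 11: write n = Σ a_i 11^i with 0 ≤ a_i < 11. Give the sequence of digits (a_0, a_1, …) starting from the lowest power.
(a_0, a_1, …) = (2, 1, 2, 3)

Repeated division by 11 gives the digits low-to-high: 4248 = 2 + 1·11^1 + 2·11^2 + 3·11^3. Digit sequence: (2, 1, 2, 3).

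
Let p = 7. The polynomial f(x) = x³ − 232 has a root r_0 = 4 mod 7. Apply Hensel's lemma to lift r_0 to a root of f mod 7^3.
r_2 = 326 (mod 343)

Hensel: r_{i+1} = r_i − f(r_i)/f′(r_i) mod 7^{i+2}, where f′(x) = 3x². Iterate:
  r_0 = 4 (mod 7)
  r_1 = 32 (mod 49)
  r_2 = 326 (mod 343)
Final: r = 326 with f(r) ≡ 0 mod 7^3.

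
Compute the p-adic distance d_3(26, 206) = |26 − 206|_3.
d_3(26, 206) = 1/9

Step 1 — x − y = 26 − 206 = -180. Step 2 — v_3(-180) = 2 (factor: -180 = −(3^2 · 20); the sign does not affect v_p). Step 3 — |x − y|_3 = 3^{-2} = 1/9.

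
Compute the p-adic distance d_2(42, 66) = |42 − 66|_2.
d_2(42, 66) = 1/8

Step 1 — x − y = 42 − 66 = -24. Step 2 — v_2(-24) = 3 (factor: -24 = −(2^3 · 3); the sign does not affect v_p). Step 3 — |x − y|_2 = 2^{-3} = 1/8.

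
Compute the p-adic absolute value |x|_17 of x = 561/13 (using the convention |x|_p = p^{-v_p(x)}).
|561/13|_17 = 1/17

Step 1 — compute v_17(x) by factoring powers of 17 out of the numerator and denominator: v_17(561/13) = 1. Step 2 — apply |x|_p = p^{-v_p(x)} = 17^{-1} = 1/17.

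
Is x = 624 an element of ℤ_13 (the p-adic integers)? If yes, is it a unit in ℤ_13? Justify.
x ∈ ℤ_13 but not a unit; v_13(x) = 1 > 0

ℤ_13 = {x ∈ ℚ_13 : v_13(x) ≥ 0} and ℤ_13^× = {x ∈ ℤ_13 : v_13(x) = 0}. Here v_13(624) = v_13(num) − v_13(den) = 1; compare against these criteria.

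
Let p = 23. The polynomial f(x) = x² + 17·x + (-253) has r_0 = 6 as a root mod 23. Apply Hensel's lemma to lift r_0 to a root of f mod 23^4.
r_3 = 123194 (mod 279841)

Hensel: r_{i+1} = r_i − f(r_i)·(f′(r_i))^{-1} mod 23^{i+2}, f′(x) = 2x + 17. Iterate:
  r_0 = 6 (mod 23)
  r_1 = 466 (mod 529)
  r_2 = 1524 (mod 12167)
  r_3 = 123194 (mod 279841)
Final: r = 123194 satisfies f(r) ≡ 0 mod 23^4.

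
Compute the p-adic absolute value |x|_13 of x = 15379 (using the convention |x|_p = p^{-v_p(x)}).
|15379|_13 = 1/2197

Step 1 — compute v_13(x) by factoring powers of 13 out of the numerator and denominator: v_13(15379) = 3. Step 2 — apply |x|_p = p^{-v_p(x)} = 13^{-3} = 1/2197.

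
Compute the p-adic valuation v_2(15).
v_2(15) = 0

v_2(n) is the largest exponent k such that 2^k divides n. Factor out: 15 = 2^0 · 15. (Sign doesn't affect v_p.) So v_2(15) = 0.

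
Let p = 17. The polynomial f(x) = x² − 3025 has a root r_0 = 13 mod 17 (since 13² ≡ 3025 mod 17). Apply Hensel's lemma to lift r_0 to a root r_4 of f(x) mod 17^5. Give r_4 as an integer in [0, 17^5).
r_4 = 1419802 (mod 1419857)

Hensel's recurrence: r_{i+1} = r_i − f(r_i)·(f′(r_i))^{-1} mod 17^{i+2}, with f′(x) = 2x. Iterate:
  r_0 = 13 (mod 17)
  r_1 = 234 (mod 289)
  r_2 = 4858 (mod 4913)
  r_3 = 83466 (mod 83521)
  r_4 = 1419802 (mod 1419857)
Final: r_4 = 1419802, and one checks f(r_4) ≡ 0 mod 17^5.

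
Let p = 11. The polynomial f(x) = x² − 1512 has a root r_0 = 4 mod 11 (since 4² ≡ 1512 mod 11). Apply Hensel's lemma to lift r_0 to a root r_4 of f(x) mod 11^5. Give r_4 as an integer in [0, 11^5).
r_4 = 105461 (mod 161051)

Hensel's recurrence: r_{i+1} = r_i − f(r_i)·(f′(r_i))^{-1} mod 11^{i+2}, with f′(x) = 2x. Iterate:
  r_0 = 4 (mod 11)
  r_1 = 70 (mod 121)
  r_2 = 312 (mod 1331)
  r_3 = 2974 (mod 14641)
  r_4 = 105461 (mod 161051)
Final: r_4 = 105461, and one checks f(r_4) ≡ 0 mod 11^5.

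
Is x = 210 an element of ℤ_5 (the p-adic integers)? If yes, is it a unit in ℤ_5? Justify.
x ∈ ℤ_5 but not a unit; v_5(x) = 1 > 0

ℤ_5 = {x ∈ ℚ_5 : v_5(x) ≥ 0} and ℤ_5^× = {x ∈ ℤ_5 : v_5(x) = 0}. Here v_5(210) = v_5(num) − v_5(den) = 1; compare against these criteria.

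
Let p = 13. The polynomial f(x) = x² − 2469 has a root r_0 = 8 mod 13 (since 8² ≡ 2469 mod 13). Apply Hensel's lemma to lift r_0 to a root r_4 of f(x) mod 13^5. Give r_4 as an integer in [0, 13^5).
r_4 = 77592 (mod 371293)

Hensel's recurrence: r_{i+1} = r_i − f(r_i)·(f′(r_i))^{-1} mod 13^{i+2}, with f′(x) = 2x. Iterate:
  r_0 = 8 (mod 13)
  r_1 = 21 (mod 169)
  r_2 = 697 (mod 2197)
  r_3 = 20470 (mod 28561)
  r_4 = 77592 (mod 371293)
Final: r_4 = 77592, and one checks f(r_4) ≡ 0 mod 13^5.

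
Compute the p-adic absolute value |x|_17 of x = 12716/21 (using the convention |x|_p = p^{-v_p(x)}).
|12716/21|_17 = 1/289

Step 1 — compute v_17(x) by factoring powers of 17 out of the numerator and denominator: v_17(12716/21) = 2. Step 2 — apply |x|_p = p^{-v_p(x)} = 17^{-2} = 1/289.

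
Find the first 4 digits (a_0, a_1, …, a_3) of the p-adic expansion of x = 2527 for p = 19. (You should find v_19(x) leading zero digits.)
(a_0, …, a_3) = (0, 0, 7, 0)

v_19(2527) = 2, so a_0 = ... = a_1 = 0. Factor out: x = 19^2 · u with u = 7 a unit in ℤ_19. Expand u iteratively via a_{v+i} = u_i mod 19, u_{i+1} = (u_i − a_{v+i})/19:
  u_0 = 7;  a_2 = 7;  u_1 = (u_0 − 7)/19 = 0
  u_1 = 0;  a_3 = 0;  u_2 = (u_1 − 0)/19 = 0
Digits: (0, 0, 7, 0).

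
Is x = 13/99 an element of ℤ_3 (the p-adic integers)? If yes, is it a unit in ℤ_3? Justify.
x ∉ ℤ_3 (v_3(x) = -2 < 0)

ℤ_3 = {x ∈ ℚ_3 : v_3(x) ≥ 0} and ℤ_3^× = {x ∈ ℤ_3 : v_3(x) = 0}. Here v_3(13/99) = v_3(num) − v_3(den) = -2; compare against these criteria.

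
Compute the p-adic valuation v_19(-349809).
v_19(-349809) = 3

v_19(n) is the largest exponent k such that 19^k divides n. Factor out: -349809 = -19^3 · 51. (Sign doesn't affect v_p.) So v_19(-349809) = 3.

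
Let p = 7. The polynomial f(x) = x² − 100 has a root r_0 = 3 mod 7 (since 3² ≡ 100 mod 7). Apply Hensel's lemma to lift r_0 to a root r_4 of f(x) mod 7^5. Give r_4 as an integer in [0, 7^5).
r_4 = 10 (mod 16807)

Hensel's recurrence: r_{i+1} = r_i − f(r_i)·(f′(r_i))^{-1} mod 7^{i+2}, with f′(x) = 2x. Iterate:
  r_0 = 3 (mod 7)
  r_1 = 10 (mod 49)
  r_2 = 10 (mod 343)
  r_3 = 10 (mod 2401)
  r_4 = 10 (mod 16807)
Final: r_4 = 10, and one checks f(r_4) ≡ 0 mod 7^5.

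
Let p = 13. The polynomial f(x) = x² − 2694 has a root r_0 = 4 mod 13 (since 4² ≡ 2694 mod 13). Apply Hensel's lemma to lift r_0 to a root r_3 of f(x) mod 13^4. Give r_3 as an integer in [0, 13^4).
r_3 = 19647 (mod 28561)

Hensel's recurrence: r_{i+1} = r_i − f(r_i)·(f′(r_i))^{-1} mod 13^{i+2}, with f′(x) = 2x. Iterate:
  r_0 = 4 (mod 13)
  r_1 = 43 (mod 169)
  r_2 = 2071 (mod 2197)
  r_3 = 19647 (mod 28561)
Final: r_3 = 19647, and one checks f(r_3) ≡ 0 mod 13^4.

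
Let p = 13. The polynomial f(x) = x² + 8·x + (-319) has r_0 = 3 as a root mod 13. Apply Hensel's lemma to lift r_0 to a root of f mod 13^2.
r_1 = 120 (mod 169)

Hensel: r_{i+1} = r_i − f(r_i)·(f′(r_i))^{-1} mod 13^{i+2}, f′(x) = 2x + 8. Iterate:
  r_0 = 3 (mod 13)
  r_1 = 120 (mod 169)
Final: r = 120 satisfies f(r) ≡ 0 mod 13^2.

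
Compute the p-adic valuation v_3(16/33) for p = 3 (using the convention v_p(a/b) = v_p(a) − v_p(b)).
v_3(16/33) = -1

Factor powers of 3 from the numerator and denominator of the reduced fraction: 16 = 3^0 · 16 and 33 = 3^1 · 11. Apply v_p(a/b) = v_p(a) − v_p(b): v_3(16/33) = 0 − 1 = -1.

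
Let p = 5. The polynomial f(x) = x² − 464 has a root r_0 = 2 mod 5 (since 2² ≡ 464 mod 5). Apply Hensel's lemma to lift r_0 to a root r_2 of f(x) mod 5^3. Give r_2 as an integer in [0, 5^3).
r_2 = 92 (mod 125)

Hensel's recurrence: r_{i+1} = r_i − f(r_i)·(f′(r_i))^{-1} mod 5^{i+2}, with f′(x) = 2x. Iterate:
  r_0 = 2 (mod 5)
  r_1 = 17 (mod 25)
  r_2 = 92 (mod 125)
Final: r_2 = 92, and one checks f(r_2) ≡ 0 mod 5^3.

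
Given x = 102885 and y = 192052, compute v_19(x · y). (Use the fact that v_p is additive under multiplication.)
v_19(19759270020) = 6

v_p(x) = 3 (factor: 102885 = 19^3 · 15); v_p(y) = 3 (factor: 192052 = 19^3 · 28). Additivity: v_p(xy) = v_p(x) + v_p(y) = 3 + 3 = 6. (Direct check: xy = 19759270020 = 19^6 · (420).)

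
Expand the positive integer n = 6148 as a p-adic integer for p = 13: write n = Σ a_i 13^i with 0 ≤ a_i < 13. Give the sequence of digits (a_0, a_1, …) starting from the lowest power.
(a_0, a_1, …) = (12, 4, 10, 2)

Repeated division by 13 gives the digits low-to-high: 6148 = 12 + 4·13^1 + 10·13^2 + 2·13^3. Digit sequence: (12, 4, 10, 2).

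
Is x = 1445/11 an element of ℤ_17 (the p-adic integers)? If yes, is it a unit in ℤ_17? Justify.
x ∈ ℤ_17 but not a unit; v_17(x) = 2 > 0

ℤ_17 = {x ∈ ℚ_17 : v_17(x) ≥ 0} and ℤ_17^× = {x ∈ ℤ_17 : v_17(x) = 0}. Here v_17(1445/11) = v_17(num) − v_17(den) = 2; compare against these criteria.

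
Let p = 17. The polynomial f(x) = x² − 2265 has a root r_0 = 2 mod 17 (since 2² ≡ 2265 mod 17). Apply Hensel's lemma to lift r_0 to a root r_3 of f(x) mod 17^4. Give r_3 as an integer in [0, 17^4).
r_3 = 33152 (mod 83521)

Hensel's recurrence: r_{i+1} = r_i − f(r_i)·(f′(r_i))^{-1} mod 17^{i+2}, with f′(x) = 2x. Iterate:
  r_0 = 2 (mod 17)
  r_1 = 206 (mod 289)
  r_2 = 3674 (mod 4913)
  r_3 = 33152 (mod 83521)
Final: r_3 = 33152, and one checks f(r_3) ≡ 0 mod 17^4.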